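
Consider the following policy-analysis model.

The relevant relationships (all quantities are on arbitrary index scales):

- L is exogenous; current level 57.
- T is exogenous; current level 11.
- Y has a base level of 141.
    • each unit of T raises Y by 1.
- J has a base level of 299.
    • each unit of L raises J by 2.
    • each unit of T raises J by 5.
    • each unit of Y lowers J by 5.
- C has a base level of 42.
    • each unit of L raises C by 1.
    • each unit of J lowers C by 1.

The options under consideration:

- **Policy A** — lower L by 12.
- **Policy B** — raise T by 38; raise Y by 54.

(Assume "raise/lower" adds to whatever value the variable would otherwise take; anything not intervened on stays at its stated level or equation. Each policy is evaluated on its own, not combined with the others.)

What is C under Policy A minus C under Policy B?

Policy A (L − 12):
  L = 57 − 12 = 45
  T = 11
  Y = 141 + 11 = 152
  J = 299 + 2·45 + 5·11 − 5·152 = -316
  C = 42 + 45 − (-316) = 403
Policy B (T + 38, Y + 54):
  L = 57
  T = 11 + 38 = 49
  Y = 141 + 49 (+54 from intervention) = 244
  J = 299 + 2·57 + 5·49 − 5·244 = -562
  C = 42 + 57 − (-562) = 661
C: 403 − 661 = -258

-258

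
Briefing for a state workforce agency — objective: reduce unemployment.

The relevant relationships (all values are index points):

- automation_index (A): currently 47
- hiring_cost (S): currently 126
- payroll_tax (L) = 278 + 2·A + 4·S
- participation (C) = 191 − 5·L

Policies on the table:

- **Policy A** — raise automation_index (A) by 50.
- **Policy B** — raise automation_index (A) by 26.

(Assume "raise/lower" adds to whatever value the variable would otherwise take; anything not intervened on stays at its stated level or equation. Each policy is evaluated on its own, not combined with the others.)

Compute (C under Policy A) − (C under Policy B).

Policy A (A + 50):
  A = 47 + 50 = 97
  S = 126
  L = 278 + 2·97 + 4·126 = 976
  C = 191 − 5·976 = -4689
Policy B (A + 26):
  A = 47 + 26 = 73
  S = 126
  L = 278 + 2·73 + 4·126 = 928
  C = 191 − 5·928 = -4449
C: -4689 − (-4449) = -240

-240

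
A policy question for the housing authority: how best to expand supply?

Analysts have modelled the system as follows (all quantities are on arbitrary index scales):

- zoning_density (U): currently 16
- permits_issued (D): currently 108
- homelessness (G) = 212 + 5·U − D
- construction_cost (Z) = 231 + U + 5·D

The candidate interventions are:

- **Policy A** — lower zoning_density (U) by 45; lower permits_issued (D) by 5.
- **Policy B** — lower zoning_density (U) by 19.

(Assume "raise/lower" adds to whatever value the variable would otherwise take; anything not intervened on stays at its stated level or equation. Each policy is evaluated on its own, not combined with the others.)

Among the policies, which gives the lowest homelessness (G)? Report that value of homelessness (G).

Policy A (U − 45, D − 5):
  U = 16 − 45 = -29
  D = 108 − 5 = 103
  G = 212 + 5·(-29) − 103 = -36
Policy B (U − 19):
  U = 16 − 19 = -3
  D = 108
  G = 212 + 5·(-3) − 108 = 89
Comparing — Policy A: G=-36, Policy B: G=89. Lowest is -36 (Policy A).

-36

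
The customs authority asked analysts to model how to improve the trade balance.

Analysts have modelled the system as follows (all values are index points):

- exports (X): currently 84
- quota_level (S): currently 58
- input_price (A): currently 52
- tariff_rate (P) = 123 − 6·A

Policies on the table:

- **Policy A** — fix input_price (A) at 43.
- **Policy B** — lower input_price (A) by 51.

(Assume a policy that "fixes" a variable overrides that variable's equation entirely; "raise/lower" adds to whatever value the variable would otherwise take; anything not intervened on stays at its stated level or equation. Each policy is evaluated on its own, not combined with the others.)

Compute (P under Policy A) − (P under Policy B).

Policy A (A := 43):
  A = 43
  P = 123 − 6·43 = -135
Policy B (A − 51):
  A = 52 − 51 = 1
  P = 123 − 6·1 = 117
P: -135 − 117 = -252

-252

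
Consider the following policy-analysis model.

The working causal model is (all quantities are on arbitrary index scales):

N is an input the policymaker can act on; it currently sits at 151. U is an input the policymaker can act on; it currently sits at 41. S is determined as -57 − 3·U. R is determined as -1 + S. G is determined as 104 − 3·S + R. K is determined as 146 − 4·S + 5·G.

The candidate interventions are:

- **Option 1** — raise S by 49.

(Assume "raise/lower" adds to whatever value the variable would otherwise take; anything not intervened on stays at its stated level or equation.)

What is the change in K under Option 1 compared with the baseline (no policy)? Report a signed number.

Baseline:
  U = 41
  S = -57 − 3·41 = -180
  R = -1 + (-180) = -181
  G = 104 − 3·(-180) + (-181) = 463
  K = 146 − 4·(-180) + 5·463 = 3181
Option 1 (S + 49):
  U = 41
  S = -57 − 3·41 (+49 from intervention) = -131
  R = -1 + (-131) = -132
  G = 104 − 3·(-131) + (-132) = 365
  K = 146 − 4·(-131) + 5·365 = 2495
Change in K: 2495 − 3181 = -686

-686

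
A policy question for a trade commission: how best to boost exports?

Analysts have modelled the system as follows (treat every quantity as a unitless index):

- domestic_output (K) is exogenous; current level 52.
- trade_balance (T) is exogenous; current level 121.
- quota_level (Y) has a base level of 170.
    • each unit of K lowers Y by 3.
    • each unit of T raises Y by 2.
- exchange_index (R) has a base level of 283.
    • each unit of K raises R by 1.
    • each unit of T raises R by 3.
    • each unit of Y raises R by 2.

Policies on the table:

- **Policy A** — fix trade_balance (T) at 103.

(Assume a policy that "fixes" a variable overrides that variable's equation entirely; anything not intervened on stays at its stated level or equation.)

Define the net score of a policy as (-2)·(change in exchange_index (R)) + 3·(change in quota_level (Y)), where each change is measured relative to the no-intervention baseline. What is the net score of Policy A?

144

Baseline:
  K = 52
  T = 121
  Y = 170 − 3·52 + 2·121 = 256
  R = 283 + 52 + 3·121 + 2·256 = 1210
Policy A (T := 103):
  K = 52
  T = 103
  Y = 170 − 3·52 + 2·103 = 220
  R = 283 + 52 + 3·103 + 2·220 = 1084
ΔR = 1084 − 1210 = -126; ΔY = 220 − 256 = -36
Score = (-2)·(-126) + 3·(-36) = 144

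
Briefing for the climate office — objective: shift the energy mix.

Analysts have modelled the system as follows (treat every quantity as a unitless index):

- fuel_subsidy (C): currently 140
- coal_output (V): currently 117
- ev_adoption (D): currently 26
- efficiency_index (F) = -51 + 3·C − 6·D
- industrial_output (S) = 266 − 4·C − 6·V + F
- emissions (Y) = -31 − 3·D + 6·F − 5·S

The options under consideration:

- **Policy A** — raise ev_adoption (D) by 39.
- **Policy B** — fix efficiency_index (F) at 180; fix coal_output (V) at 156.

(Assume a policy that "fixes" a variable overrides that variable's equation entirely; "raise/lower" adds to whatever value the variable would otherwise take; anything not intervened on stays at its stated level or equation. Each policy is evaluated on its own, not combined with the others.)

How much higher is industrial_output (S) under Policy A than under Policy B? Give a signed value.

33

Policy A (D + 39):
  C = 140
  V = 117
  D = 26 + 39 = 65
  F = -51 + 3·140 − 6·65 = -21
  S = 266 − 4·140 − 6·117 + (-21) = -1017
Policy B (F := 180, V := 156):
  C = 140
  V = 156
  D = 26
  F = 180
  S = 266 − 4·140 − 6·156 + 180 = -1050
S: -1017 − (-1050) = 33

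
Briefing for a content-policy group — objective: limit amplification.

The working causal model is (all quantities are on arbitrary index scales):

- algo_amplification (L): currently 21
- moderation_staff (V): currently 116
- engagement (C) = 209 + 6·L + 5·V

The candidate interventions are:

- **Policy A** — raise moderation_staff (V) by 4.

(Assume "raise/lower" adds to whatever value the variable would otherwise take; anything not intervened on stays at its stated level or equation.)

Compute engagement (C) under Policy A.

935

Policy A (V + 4):
  L = 21
  V = 116 + 4 = 120
  C = 209 + 6·21 + 5·120 = 935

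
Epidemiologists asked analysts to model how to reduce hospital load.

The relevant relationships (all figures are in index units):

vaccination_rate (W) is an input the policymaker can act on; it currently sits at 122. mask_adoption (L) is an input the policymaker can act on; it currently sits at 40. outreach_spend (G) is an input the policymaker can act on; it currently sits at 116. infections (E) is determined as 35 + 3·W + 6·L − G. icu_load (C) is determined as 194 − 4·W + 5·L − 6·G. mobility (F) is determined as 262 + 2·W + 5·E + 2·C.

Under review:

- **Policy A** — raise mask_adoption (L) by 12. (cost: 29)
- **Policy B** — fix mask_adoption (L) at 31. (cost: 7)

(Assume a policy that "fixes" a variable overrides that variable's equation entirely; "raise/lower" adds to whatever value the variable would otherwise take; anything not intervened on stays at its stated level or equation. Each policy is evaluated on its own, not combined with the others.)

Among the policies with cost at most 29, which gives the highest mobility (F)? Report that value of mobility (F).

2031

Policy A (L + 12):
  W = 122
  L = 40 + 12 = 52
  G = 116
  E = 35 + 3·122 + 6·52 − 116 = 597
  C = 194 − 4·122 + 5·52 − 6·116 = -730
  F = 262 + 2·122 + 5·597 + 2·(-730) = 2031
Policy B (L := 31):
  W = 122
  L = 31
  G = 116
  E = 35 + 3·122 + 6·31 − 116 = 471
  C = 194 − 4·122 + 5·31 − 6·116 = -835
  F = 262 + 2·122 + 5·471 + 2·(-835) = 1191
Comparing — Policy A: F=2031, Policy B: F=1191. Highest is 2031 (Policy A).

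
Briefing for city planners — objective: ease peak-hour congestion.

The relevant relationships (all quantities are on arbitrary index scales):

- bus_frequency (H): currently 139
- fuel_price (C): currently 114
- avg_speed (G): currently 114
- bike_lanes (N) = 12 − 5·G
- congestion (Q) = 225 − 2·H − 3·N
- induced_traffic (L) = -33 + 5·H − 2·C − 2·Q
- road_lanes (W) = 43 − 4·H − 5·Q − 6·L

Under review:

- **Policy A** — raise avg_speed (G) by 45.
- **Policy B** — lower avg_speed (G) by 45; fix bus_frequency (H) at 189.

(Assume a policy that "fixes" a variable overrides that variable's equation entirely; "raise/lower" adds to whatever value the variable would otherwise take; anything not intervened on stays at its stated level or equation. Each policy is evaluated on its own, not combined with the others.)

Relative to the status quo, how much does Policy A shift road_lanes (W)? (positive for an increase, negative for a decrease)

Baseline:
  H = 139
  C = 114
  G = 114
  N = 12 − 5·114 = -558
  Q = 225 − 2·139 − 3·(-558) = 1621
  L = -33 + 5·139 − 2·114 − 2·1621 = -2808
  W = 43 − 4·139 − 5·1621 − 6·(-2808) = 8230
Policy A (G + 45):
  H = 139
  C = 114
  G = 114 + 45 = 159
  N = 12 − 5·159 = -783
  Q = 225 − 2·139 − 3·(-783) = 2296
  L = -33 + 5·139 − 2·114 − 2·2296 = -4158
  W = 43 − 4·139 − 5·2296 − 6·(-4158) = 12955
Change in W: 12955 − 8230 = 4725

4725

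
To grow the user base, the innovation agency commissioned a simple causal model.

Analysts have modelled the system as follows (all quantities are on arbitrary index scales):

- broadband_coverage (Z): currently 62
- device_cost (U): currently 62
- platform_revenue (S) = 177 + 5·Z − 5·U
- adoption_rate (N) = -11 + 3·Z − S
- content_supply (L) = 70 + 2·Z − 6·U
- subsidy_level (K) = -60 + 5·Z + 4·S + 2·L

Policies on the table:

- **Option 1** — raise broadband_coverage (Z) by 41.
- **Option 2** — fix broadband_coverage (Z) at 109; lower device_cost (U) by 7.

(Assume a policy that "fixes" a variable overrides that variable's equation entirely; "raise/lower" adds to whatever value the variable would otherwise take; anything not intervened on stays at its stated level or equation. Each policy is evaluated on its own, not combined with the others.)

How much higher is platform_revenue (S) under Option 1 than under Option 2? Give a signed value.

-65

Option 1 (Z + 41):
  Z = 62 + 41 = 103
  U = 62
  S = 177 + 5·103 − 5·62 = 382
Option 2 (Z := 109, U − 7):
  Z = 109
  U = 62 − 7 = 55
  S = 177 + 5·109 − 5·55 = 447
S: 382 − 447 = -65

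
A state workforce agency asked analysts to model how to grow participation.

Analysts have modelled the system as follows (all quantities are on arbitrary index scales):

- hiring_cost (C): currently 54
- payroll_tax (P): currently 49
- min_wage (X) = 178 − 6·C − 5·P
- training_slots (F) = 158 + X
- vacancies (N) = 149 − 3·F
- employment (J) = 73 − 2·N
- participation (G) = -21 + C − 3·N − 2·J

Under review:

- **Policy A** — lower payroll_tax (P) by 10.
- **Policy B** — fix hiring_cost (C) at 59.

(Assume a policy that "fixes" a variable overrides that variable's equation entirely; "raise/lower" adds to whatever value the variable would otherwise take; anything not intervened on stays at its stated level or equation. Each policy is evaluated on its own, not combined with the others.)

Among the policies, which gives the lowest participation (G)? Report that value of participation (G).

Policy A (P − 10):
  C = 54
  P = 49 − 10 = 39
  X = 178 − 6·54 − 5·39 = -341
  F = 158 + (-341) = -183
  N = 149 − 3·(-183) = 698
  J = 73 − 2·698 = -1323
  G = -21 + 54 − 3·698 − 2·(-1323) = 585
Policy B (C := 59):
  C = 59
  P = 49
  X = 178 − 6·59 − 5·49 = -421
  F = 158 + (-421) = -263
  N = 149 − 3·(-263) = 938
  J = 73 − 2·938 = -1803
  G = -21 + 59 − 3·938 − 2·(-1803) = 830
Comparing — Policy A: G=585, Policy B: G=830. Lowest is 585 (Policy A).

585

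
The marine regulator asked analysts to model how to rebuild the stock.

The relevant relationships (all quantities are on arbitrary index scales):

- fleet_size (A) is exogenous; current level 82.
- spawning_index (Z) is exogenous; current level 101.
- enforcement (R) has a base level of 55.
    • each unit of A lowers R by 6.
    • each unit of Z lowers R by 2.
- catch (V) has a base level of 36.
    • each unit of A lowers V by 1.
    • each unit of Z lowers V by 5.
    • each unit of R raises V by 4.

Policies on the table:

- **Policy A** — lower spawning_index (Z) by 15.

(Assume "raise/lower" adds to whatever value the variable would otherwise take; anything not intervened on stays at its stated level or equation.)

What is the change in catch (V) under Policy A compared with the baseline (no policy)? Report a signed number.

195

Baseline:
  A = 82
  Z = 101
  R = 55 − 6·82 − 2·101 = -639
  V = 36 − 82 − 5·101 + 4·(-639) = -3107
Policy A (Z − 15):
  A = 82
  Z = 101 − 15 = 86
  R = 55 − 6·82 − 2·86 = -609
  V = 36 − 82 − 5·86 + 4·(-609) = -2912
Change in V: -2912 − (-3107) = 195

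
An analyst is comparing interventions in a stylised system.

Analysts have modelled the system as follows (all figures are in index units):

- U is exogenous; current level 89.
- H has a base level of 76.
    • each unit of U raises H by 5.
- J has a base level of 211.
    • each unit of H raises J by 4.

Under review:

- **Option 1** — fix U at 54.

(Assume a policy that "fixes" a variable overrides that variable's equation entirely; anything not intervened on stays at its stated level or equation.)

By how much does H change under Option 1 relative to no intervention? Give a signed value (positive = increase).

Baseline:
  U = 89
  H = 76 + 5·89 = 521
Option 1 (U := 54):
  U = 54
  H = 76 + 5·54 = 346
Change in H: 346 − 521 = -175

-175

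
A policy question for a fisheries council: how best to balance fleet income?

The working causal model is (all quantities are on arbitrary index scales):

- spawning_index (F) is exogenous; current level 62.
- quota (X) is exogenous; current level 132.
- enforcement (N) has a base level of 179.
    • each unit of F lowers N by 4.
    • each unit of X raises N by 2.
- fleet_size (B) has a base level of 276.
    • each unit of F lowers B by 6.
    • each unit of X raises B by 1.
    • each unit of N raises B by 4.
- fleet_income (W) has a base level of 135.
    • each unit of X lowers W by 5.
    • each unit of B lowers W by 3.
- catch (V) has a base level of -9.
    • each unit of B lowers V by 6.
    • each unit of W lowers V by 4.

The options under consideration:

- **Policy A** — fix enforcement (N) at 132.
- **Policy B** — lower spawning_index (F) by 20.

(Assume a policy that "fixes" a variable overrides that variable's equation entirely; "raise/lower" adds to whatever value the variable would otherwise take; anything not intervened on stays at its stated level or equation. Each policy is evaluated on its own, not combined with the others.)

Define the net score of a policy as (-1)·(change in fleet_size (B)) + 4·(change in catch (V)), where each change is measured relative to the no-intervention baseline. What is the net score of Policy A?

-5796

Baseline:
  F = 62
  X = 132
  N = 179 − 4·62 + 2·132 = 195
  B = 276 − 6·62 + 132 + 4·195 = 816
  W = 135 − 5·132 − 3·816 = -2973
  V = -9 − 6·816 − 4·(-2973) = 6987
Policy A (N := 132):
  F = 62
  X = 132
  N = 132
  B = 276 − 6·62 + 132 + 4·132 = 564
  W = 135 − 5·132 − 3·564 = -2217
  V = -9 − 6·564 − 4·(-2217) = 5475
ΔB = 564 − 816 = -252; ΔV = 5475 − 6987 = -1512
Score = (-1)·(-252) + 4·(-1512) = -5796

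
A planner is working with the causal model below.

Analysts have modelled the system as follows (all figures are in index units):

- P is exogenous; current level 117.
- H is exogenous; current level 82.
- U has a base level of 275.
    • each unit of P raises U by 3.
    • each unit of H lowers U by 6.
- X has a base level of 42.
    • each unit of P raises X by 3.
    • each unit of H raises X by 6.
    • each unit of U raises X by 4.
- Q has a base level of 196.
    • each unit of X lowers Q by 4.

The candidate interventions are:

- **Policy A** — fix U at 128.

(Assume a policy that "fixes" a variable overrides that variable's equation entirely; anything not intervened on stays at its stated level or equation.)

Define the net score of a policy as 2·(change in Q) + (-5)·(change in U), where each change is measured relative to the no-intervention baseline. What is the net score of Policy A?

222

Baseline:
  P = 117
  H = 82
  U = 275 + 3·117 − 6·82 = 134
  X = 42 + 3·117 + 6·82 + 4·134 = 1421
  Q = 196 − 4·1421 = -5488
Policy A (U := 128):
  P = 117
  H = 82
  U = 128
  X = 42 + 3·117 + 6·82 + 4·128 = 1397
  Q = 196 − 4·1397 = -5392
ΔQ = -5392 − (-5488) = 96; ΔU = 128 − 134 = -6
Score = 2·96 + (-5)·(-6) = 222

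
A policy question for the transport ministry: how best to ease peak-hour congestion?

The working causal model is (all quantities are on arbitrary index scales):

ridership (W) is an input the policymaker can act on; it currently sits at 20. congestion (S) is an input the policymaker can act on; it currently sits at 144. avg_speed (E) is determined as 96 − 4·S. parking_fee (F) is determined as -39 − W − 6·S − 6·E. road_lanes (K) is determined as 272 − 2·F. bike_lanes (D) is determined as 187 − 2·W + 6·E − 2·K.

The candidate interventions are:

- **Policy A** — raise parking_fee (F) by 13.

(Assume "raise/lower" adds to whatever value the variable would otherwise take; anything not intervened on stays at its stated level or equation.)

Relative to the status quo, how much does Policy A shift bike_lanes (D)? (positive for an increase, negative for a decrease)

52

Baseline:
  W = 20
  S = 144
  E = 96 − 4·144 = -480
  F = -39 − 20 − 6·144 − 6·(-480) = 1957
  K = 272 − 2·1957 = -3642
  D = 187 − 2·20 + 6·(-480) − 2·(-3642) = 4551
Policy A (F + 13):
  W = 20
  S = 144
  E = 96 − 4·144 = -480
  F = -39 − 20 − 6·144 − 6·(-480) (+13 from intervention) = 1970
  K = 272 − 2·1970 = -3668
  D = 187 − 2·20 + 6·(-480) − 2·(-3668) = 4603
Change in D: 4603 − 4551 = 52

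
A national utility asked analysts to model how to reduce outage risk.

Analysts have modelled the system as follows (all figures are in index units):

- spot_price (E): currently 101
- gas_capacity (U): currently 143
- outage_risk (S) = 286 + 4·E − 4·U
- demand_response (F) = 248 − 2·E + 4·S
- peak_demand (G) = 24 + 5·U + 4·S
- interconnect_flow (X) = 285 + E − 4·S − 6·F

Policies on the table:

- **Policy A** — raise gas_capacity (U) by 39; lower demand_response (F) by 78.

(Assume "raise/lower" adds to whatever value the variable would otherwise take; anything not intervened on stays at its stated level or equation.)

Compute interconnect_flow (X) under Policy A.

Policy A (U + 39, F − 78):
  E = 101
  U = 143 + 39 = 182
  S = 286 + 4·101 − 4·182 = -38
  F = 248 − 2·101 + 4·(-38) (−78 from intervention) = -184
  X = 285 + 101 − 4·(-38) − 6·(-184) = 1642

1642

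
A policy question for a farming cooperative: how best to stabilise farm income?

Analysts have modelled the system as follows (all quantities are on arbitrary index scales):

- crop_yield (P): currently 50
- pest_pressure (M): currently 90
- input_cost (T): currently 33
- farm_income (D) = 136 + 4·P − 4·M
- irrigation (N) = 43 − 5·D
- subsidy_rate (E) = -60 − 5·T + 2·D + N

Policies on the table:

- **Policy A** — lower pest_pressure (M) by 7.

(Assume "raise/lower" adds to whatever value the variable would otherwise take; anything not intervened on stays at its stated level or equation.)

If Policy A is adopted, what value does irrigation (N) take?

23

Policy A (M − 7):
  P = 50
  M = 90 − 7 = 83
  D = 136 + 4·50 − 4·83 = 4
  N = 43 − 5·4 = 23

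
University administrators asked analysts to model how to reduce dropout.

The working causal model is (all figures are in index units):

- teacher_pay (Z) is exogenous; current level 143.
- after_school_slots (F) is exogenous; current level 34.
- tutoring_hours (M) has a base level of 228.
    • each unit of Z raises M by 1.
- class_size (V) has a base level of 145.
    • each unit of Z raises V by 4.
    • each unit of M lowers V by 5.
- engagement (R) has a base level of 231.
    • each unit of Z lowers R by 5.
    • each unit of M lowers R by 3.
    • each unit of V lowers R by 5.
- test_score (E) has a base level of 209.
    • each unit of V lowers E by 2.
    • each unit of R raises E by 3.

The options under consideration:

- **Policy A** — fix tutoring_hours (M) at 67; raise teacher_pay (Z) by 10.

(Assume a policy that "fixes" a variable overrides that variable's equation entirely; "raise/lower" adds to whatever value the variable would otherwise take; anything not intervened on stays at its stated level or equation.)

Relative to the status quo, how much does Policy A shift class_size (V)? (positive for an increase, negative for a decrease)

Baseline:
  Z = 143
  M = 228 + 143 = 371
  V = 145 + 4·143 − 5·371 = -1138
Policy A (M := 67, Z + 10):
  Z = 143 + 10 = 153
  M = 67
  V = 145 + 4·153 − 5·67 = 422
Change in V: 422 − (-1138) = 1560

1560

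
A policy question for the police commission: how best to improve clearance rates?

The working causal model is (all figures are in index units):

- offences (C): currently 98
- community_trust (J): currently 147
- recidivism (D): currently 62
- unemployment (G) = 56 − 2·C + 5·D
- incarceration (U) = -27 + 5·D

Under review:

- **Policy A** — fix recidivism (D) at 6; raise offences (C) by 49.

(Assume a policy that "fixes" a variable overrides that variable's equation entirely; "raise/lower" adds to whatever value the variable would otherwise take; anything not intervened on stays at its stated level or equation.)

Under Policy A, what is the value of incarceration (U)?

3

Policy A (D := 6, C + 49):
  D = 6
  U = -27 + 5·6 = 3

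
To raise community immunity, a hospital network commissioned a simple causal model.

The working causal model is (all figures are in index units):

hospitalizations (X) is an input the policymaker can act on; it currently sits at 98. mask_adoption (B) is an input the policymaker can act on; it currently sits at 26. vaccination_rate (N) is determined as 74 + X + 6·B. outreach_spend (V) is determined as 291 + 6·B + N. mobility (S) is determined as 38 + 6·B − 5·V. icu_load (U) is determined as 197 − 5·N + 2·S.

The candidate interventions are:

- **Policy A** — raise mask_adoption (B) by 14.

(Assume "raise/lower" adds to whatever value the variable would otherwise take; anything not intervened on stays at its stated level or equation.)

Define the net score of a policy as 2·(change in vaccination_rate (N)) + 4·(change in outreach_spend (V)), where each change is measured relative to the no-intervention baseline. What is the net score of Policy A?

Baseline:
  X = 98
  B = 26
  N = 74 + 98 + 6·26 = 328
  V = 291 + 6·26 + 328 = 775
Policy A (B + 14):
  X = 98
  B = 26 + 14 = 40
  N = 74 + 98 + 6·40 = 412
  V = 291 + 6·40 + 412 = 943
ΔN = 412 − 328 = 84; ΔV = 943 − 775 = 168
Score = 2·84 + 4·168 = 840

840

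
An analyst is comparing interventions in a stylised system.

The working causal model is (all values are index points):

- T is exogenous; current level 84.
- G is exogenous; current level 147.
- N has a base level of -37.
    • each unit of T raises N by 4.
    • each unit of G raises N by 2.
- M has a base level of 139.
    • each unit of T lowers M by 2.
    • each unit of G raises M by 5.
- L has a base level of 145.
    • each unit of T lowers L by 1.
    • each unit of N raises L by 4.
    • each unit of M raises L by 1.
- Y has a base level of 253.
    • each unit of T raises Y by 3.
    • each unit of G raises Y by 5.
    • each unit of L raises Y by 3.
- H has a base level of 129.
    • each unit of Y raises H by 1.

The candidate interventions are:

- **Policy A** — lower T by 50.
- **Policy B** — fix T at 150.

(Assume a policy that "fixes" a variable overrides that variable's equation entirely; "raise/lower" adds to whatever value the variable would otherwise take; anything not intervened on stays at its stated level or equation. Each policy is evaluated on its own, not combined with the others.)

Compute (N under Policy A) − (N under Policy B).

Policy A (T − 50):
  T = 84 − 50 = 34
  G = 147
  N = -37 + 4·34 + 2·147 = 393
Policy B (T := 150):
  T = 150
  G = 147
  N = -37 + 4·150 + 2·147 = 857
N: 393 − 857 = -464

-464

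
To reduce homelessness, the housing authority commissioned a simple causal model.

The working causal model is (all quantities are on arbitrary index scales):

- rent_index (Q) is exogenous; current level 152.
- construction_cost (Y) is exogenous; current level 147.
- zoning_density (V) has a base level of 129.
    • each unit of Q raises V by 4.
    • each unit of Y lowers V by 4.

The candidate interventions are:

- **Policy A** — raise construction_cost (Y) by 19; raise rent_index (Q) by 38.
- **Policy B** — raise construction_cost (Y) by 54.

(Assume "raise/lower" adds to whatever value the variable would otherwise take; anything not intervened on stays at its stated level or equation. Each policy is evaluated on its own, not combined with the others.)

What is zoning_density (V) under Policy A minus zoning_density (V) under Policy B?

Policy A (Y + 19, Q + 38):
  Q = 152 + 38 = 190
  Y = 147 + 19 = 166
  V = 129 + 4·190 − 4·166 = 225
Policy B (Y + 54):
  Q = 152
  Y = 147 + 54 = 201
  V = 129 + 4·152 − 4·201 = -67
V: 225 − (-67) = 292

292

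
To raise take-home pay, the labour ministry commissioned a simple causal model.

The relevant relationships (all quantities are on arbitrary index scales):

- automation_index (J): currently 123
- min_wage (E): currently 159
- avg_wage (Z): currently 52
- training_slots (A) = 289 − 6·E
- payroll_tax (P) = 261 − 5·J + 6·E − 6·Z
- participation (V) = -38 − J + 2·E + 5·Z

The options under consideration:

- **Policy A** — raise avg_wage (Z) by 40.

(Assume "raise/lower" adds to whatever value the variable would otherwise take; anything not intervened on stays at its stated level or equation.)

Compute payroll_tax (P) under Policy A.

48

Policy A (Z + 40):
  J = 123
  E = 159
  Z = 52 + 40 = 92
  P = 261 − 5·123 + 6·159 − 6·92 = 48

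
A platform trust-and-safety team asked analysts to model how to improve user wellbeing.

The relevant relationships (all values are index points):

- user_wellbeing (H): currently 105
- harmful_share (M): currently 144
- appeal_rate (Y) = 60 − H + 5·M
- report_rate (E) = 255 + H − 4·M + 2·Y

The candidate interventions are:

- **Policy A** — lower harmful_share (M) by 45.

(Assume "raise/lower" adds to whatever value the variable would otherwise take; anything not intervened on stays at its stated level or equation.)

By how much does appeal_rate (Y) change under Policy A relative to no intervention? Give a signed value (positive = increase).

-225

Baseline:
  H = 105
  M = 144
  Y = 60 − 105 + 5·144 = 675
Policy A (M − 45):
  H = 105
  M = 144 − 45 = 99
  Y = 60 − 105 + 5·99 = 450
Change in Y: 450 − 675 = -225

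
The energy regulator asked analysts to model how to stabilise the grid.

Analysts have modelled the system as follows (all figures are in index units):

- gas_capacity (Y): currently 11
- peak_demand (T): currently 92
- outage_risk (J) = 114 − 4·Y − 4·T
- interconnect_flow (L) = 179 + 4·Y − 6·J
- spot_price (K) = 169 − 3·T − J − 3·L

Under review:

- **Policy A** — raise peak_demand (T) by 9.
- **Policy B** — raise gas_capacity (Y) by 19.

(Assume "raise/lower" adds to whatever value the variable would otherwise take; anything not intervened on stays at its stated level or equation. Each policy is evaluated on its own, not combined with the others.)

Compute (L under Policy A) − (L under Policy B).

-316

Policy A (T + 9):
  Y = 11
  T = 92 + 9 = 101
  J = 114 − 4·11 − 4·101 = -334
  L = 179 + 4·11 − 6·(-334) = 2227
Policy B (Y + 19):
  Y = 11 + 19 = 30
  T = 92
  J = 114 − 4·30 − 4·92 = -374
  L = 179 + 4·30 − 6·(-374) = 2543
L: 2227 − 2543 = -316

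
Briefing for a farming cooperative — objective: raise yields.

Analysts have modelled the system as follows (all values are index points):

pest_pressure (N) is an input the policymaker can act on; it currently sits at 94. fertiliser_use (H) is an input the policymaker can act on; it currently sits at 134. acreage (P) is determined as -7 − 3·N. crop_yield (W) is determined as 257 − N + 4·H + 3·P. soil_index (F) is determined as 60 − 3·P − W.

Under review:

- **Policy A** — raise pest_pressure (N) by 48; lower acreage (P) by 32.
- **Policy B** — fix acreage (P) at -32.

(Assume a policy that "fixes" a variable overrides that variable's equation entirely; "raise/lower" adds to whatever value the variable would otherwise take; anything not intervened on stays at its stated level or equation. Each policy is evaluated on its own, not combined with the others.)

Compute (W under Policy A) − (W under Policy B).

-1347

Policy A (N + 48, P − 32):
  N = 94 + 48 = 142
  H = 134
  P = -7 − 3·142 (−32 from intervention) = -465
  W = 257 − 142 + 4·134 + 3·(-465) = -744
Policy B (P := -32):
  N = 94
  H = 134
  P = -32
  W = 257 − 94 + 4·134 + 3·(-32) = 603
W: -744 − 603 = -1347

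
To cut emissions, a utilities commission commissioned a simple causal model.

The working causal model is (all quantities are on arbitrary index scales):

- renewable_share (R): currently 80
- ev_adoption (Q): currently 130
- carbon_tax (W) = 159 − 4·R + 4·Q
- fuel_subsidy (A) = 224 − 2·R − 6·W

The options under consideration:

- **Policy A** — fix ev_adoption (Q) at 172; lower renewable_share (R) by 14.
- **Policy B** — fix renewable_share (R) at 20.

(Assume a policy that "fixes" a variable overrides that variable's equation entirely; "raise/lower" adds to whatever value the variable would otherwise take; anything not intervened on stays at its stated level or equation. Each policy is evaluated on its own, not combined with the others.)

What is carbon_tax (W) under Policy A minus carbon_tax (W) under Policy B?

Policy A (Q := 172, R − 14):
  R = 80 − 14 = 66
  Q = 172
  W = 159 − 4·66 + 4·172 = 583
Policy B (R := 20):
  R = 20
  Q = 130
  W = 159 − 4·20 + 4·130 = 599
W: 583 − 599 = -16

-16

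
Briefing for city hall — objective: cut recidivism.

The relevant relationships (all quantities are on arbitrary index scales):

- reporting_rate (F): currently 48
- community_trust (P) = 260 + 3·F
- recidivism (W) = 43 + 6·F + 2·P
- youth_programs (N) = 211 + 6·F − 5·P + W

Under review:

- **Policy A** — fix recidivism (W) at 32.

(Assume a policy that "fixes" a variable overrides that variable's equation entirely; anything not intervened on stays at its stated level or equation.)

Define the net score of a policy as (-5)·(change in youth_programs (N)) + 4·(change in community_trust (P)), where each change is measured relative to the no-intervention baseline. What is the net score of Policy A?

Baseline:
  F = 48
  P = 260 + 3·48 = 404
  W = 43 + 6·48 + 2·404 = 1139
  N = 211 + 6·48 − 5·404 + 1139 = -382
Policy A (W := 32):
  F = 48
  P = 260 + 3·48 = 404
  W = 32
  N = 211 + 6·48 − 5·404 + 32 = -1489
ΔN = -1489 − (-382) = -1107; ΔP = 404 − 404 = 0
Score = (-5)·(-1107) + 4·0 = 5535

5535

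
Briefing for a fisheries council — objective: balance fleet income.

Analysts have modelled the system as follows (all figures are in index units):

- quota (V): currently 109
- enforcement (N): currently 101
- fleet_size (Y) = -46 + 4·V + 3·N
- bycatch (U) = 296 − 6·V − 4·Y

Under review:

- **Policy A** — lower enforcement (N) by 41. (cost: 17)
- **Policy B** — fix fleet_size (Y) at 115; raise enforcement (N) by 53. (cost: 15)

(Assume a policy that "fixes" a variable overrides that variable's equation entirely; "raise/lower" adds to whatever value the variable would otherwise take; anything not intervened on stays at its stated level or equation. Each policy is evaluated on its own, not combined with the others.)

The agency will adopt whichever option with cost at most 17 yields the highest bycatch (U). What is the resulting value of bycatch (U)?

Policy A (N − 41):
  V = 109
  N = 101 − 41 = 60
  Y = -46 + 4·109 + 3·60 = 570
  U = 296 − 6·109 − 4·570 = -2638
Policy B (Y := 115, N + 53):
  V = 109
  N = 101 + 53 = 154
  Y = 115
  U = 296 − 6·109 − 4·115 = -818
Comparing — Policy A: U=-2638, Policy B: U=-818. Highest is -818 (Policy B).

-818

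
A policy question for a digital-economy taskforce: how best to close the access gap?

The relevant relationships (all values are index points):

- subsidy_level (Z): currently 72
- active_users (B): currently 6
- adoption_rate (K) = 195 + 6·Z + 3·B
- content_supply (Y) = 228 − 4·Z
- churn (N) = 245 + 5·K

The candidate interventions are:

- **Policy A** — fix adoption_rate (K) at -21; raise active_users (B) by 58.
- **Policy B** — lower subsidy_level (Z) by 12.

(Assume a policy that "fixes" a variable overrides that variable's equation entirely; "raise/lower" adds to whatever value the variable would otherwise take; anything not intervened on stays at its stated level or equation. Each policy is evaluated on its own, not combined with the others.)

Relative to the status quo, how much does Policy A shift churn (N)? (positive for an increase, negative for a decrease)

Baseline:
  Z = 72
  B = 6
  K = 195 + 6·72 + 3·6 = 645
  N = 245 + 5·645 = 3470
Policy A (K := -21, B + 58):
  Z = 72
  B = 6 + 58 = 64
  K = -21
  N = 245 + 5·(-21) = 140
Change in N: 140 − 3470 = -3330

-3330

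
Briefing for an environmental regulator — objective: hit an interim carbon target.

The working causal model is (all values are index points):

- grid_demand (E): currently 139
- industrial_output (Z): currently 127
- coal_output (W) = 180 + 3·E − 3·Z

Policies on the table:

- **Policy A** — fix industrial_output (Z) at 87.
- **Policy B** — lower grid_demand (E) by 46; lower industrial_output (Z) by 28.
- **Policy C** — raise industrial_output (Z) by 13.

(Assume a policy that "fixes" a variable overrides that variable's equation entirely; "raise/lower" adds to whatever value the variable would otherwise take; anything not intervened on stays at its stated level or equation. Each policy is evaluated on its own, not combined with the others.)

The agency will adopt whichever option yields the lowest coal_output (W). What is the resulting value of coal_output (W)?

162

Policy A (Z := 87):
  E = 139
  Z = 87
  W = 180 + 3·139 − 3·87 = 336
Policy B (E − 46, Z − 28):
  E = 139 − 46 = 93
  Z = 127 − 28 = 99
  W = 180 + 3·93 − 3·99 = 162
Policy C (Z + 13):
  E = 139
  Z = 127 + 13 = 140
  W = 180 + 3·139 − 3·140 = 177
Comparing — Policy A: W=336, Policy B: W=162, Policy C: W=177. Lowest is 162 (Policy B).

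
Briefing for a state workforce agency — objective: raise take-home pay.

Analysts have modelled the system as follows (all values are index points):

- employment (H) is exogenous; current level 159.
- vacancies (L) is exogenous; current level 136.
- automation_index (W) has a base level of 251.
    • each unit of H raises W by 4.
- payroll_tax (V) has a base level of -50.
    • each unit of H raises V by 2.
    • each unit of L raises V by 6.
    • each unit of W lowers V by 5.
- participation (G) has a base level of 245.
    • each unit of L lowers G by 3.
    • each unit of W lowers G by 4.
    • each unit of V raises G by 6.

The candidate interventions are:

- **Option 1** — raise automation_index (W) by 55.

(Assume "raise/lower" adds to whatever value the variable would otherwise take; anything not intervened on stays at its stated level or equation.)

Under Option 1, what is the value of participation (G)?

Option 1 (W + 55):
  H = 159
  L = 136
  W = 251 + 4·159 (+55 from intervention) = 942
  V = -50 + 2·159 + 6·136 − 5·942 = -3626
  G = 245 − 3·136 − 4·942 + 6·(-3626) = -25687

-25687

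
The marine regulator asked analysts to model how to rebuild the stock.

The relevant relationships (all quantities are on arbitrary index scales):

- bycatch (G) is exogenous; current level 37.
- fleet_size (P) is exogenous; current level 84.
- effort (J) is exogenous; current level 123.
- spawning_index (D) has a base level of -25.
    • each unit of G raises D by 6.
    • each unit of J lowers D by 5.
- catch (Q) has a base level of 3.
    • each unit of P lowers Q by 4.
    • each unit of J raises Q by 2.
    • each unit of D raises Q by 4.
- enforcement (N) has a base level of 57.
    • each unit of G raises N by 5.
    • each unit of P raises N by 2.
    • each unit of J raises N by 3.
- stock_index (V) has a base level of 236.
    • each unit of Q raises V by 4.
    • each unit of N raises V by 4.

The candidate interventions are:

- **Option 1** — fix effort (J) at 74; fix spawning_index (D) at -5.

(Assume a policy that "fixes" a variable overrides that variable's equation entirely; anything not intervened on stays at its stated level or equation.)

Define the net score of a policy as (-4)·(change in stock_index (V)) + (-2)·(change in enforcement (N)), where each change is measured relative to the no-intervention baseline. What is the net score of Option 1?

Baseline:
  G = 37
  P = 84
  J = 123
  D = -25 + 6·37 − 5·123 = -418
  Q = 3 − 4·84 + 2·123 + 4·(-418) = -1759
  N = 57 + 5·37 + 2·84 + 3·123 = 779
  V = 236 + 4·(-1759) + 4·779 = -3684
Option 1 (J := 74, D := -5):
  G = 37
  P = 84
  J = 74
  D = -5
  Q = 3 − 4·84 + 2·74 + 4·(-5) = -205
  N = 57 + 5·37 + 2·84 + 3·74 = 632
  V = 236 + 4·(-205) + 4·632 = 1944
ΔV = 1944 − (-3684) = 5628; ΔN = 632 − 779 = -147
Score = (-4)·5628 + (-2)·(-147) = -22218

-22218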